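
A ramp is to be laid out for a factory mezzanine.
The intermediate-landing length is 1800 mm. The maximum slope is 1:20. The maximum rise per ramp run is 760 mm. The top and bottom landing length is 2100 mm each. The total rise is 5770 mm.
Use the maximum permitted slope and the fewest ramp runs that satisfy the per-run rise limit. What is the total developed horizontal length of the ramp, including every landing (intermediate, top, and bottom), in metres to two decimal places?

132.20 m

At most 760 each: 5770/760 = 7.59, giving 8 ramp runs. That means 7 intermediate landings.
Horizontal run for 5770 mm of rise at 1:20 is 5770 × 20 = 115400 mm.
Intermediate landings: 7 × 1800 = 12600 mm.
Top and bottom landings: 2 × 2100 = 4200 mm.
Total = 115400 + 12600 + 4200 = 132200 mm.
= 132.20 m.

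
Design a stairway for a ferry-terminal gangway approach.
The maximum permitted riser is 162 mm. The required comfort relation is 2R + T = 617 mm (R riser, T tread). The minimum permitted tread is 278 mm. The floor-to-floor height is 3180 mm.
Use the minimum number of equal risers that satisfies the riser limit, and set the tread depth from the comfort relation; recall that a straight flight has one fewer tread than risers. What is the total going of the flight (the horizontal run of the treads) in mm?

5681 mm

⌈3180/162⌉ = 20 risers.
R = 3180 ÷ 20 = 159 mm.
From 2R + T = 617: T = 617 − 318 = 299 mm.
20 risers give 19 treads; going = 19 × 299 = 5681 mm.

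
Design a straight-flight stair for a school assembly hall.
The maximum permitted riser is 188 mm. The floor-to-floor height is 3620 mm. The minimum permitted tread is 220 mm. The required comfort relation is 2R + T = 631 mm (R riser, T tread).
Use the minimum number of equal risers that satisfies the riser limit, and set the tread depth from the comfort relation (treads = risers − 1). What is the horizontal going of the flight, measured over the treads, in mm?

⌈3620/188⌉ = 20 risers.
Each riser is 3620/20 = 181 mm (≤ 188 mm).
T = 631 − 2·181 = 269 mm, which satisfies the 220 mm minimum.
Going = (20 − 1) × 269 = 5111 mm.

5111 mm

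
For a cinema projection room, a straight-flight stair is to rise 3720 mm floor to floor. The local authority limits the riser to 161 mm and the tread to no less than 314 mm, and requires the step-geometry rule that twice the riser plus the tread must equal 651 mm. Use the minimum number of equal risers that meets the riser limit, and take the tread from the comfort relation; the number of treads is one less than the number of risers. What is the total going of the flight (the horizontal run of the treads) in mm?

7843 mm

3720 / 161 = 23.11, so 24 risers are needed.
R = 3720 ÷ 24 = 155 mm.
T = 651 − 2·155 = 341 mm, which satisfies the 314 mm minimum.
Treads = 24 − 1 = 23; going = 23 × 341 = 7843 mm.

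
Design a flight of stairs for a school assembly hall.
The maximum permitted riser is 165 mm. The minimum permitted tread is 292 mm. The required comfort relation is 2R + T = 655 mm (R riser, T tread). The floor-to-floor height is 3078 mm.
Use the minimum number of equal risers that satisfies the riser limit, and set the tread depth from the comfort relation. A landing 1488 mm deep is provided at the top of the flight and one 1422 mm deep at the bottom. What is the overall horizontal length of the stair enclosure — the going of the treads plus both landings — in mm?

8868 mm

3078 / 165 = 18.65, so 19 risers are needed.
Riser R = 3078 / 19 = 162 mm, within the 165 mm limit.
Tread T = 655 − 2 × 162 = 331 mm (≥ 292 mm).
Treads = 19 − 1 = 18; going = 18 × 331 = 5958 mm.
Enclosure = 5958 + 1488 + 1422 = 8868 mm.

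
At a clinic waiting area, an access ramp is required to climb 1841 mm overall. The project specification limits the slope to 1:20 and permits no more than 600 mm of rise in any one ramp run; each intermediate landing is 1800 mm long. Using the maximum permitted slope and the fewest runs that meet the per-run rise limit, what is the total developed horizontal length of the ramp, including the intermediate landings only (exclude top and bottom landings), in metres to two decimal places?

At most 600 each: 1841/600 = 3.07, giving 4 ramp runs. That means 3 intermediate landings.
Horizontal run for 1841 mm of rise at 1:20 is 1841 × 20 = 36820 mm.
Intermediate landings: 3 × 1800 = 5400 mm.
Developed length = 36820 + 5400 = 42220 mm.
= 42.22 m.

42.22 m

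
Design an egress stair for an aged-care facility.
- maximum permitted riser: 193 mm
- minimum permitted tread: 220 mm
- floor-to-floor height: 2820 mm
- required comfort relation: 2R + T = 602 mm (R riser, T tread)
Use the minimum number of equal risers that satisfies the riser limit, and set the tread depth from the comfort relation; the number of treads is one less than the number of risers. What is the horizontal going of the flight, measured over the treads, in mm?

⌈2820/193⌉ = 15 risers.
Each riser is 2820/15 = 188 mm (≤ 193 mm).
From 2R + T = 602: T = 602 − 376 = 226 mm.
Going = (15 − 1) × 226 = 3164 mm.

3164 mm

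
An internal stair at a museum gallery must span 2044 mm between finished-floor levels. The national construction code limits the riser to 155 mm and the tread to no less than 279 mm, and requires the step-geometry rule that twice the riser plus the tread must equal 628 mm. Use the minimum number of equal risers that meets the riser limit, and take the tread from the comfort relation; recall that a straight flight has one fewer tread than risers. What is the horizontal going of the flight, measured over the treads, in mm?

4368 mm

2044 / 155 = 13.19, so 14 risers are needed.
R = 2044 ÷ 14 = 146 mm.
From 2R + T = 628: T = 628 − 292 = 336 mm.
Going = (14 − 1) × 336 = 4368 mm.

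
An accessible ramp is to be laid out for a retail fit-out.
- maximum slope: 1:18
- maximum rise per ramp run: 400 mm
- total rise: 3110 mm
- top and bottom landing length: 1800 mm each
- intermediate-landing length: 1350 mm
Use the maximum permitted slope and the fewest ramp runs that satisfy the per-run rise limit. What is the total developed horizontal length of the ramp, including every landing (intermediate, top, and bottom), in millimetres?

3110 / 400 = 7.775 → round up to 8 ramp runs. That means 7 intermediate landings.
Horizontal run for 3110 mm of rise at 1:18 is 3110 × 18 = 55980 mm.
Intermediate landings: 7 × 1350 = 9450 mm.
Top and bottom landings: 2 × 1800 = 3600 mm.
Total = 55980 + 9450 + 3600 = 69030 mm.

69030 mm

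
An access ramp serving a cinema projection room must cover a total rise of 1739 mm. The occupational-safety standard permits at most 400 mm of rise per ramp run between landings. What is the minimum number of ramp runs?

5 runs

At most 400 each: 1739/400 = 4.35, giving 5 ramp runs.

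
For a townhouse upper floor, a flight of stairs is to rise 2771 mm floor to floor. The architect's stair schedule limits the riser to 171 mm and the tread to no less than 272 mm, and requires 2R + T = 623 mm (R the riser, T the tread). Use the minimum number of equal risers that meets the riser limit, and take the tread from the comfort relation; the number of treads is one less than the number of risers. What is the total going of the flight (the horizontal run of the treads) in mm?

4752 mm

⌈2771/171⌉ = 17 risers.
Each riser is 2771/17 = 163 mm (≤ 171 mm).
T = 623 − 2·163 = 297 mm, which satisfies the 272 mm minimum.
Going = (17 − 1) × 297 = 4752 mm.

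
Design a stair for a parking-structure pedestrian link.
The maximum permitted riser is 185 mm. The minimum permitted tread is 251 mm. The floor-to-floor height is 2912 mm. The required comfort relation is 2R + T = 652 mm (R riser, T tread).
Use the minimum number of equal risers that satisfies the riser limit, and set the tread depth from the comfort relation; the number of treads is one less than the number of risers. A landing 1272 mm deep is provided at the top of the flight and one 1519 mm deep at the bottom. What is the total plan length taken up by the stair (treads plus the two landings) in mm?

7111 mm

2912 / 185 = 15.741 → round up to 16 risers.
Each riser is 2912/16 = 182 mm (≤ 185 mm).
From 2R + T = 652: T = 652 − 364 = 288 mm.
16 risers give 15 treads; going = 15 × 288 = 4320 mm.
Enclosure = 4320 + 1272 + 1519 = 7111 mm.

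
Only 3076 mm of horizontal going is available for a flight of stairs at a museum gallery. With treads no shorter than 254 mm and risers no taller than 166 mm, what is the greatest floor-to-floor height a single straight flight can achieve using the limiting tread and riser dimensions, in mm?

3076 / 254 = 12.11, so 12 treads fit.
Risers = treads + 1 = 13.
Maximum height = 13 × 166 = 2158 mm.

2158 mm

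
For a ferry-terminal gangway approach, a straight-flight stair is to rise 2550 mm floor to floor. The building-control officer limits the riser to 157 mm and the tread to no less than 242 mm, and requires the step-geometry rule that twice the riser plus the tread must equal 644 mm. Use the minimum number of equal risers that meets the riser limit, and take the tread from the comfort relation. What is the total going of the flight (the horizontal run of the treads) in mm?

2550 / 157 = 16.242 → round up to 17 risers.
Each riser is 2550/17 = 150 mm (≤ 157 mm).
T = 644 − 2·150 = 344 mm, which satisfies the 242 mm minimum.
17 risers give 16 treads; going = 16 × 344 = 5504 mm.

5504 mm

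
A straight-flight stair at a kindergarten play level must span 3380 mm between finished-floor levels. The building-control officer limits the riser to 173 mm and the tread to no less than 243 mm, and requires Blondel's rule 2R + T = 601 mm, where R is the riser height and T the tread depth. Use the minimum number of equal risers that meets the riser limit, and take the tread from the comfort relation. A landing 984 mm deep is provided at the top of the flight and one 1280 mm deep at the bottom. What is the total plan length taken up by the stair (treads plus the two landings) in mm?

7261 mm

3380 / 173 = 19.54, so 20 risers are needed.
R = 3380 ÷ 20 = 169 mm.
Tread T = 601 − 2 × 169 = 263 mm (≥ 243 mm).
20 risers give 19 treads; going = 19 × 263 = 4997 mm.
Enclosure = 4997 + 984 + 1280 = 7261 mm.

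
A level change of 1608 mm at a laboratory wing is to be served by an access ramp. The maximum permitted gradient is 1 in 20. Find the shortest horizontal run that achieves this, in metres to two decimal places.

At 1:20 the run is 20 × 1608 = 32160 mm.
32160 mm = 32.16 m.

32.16 m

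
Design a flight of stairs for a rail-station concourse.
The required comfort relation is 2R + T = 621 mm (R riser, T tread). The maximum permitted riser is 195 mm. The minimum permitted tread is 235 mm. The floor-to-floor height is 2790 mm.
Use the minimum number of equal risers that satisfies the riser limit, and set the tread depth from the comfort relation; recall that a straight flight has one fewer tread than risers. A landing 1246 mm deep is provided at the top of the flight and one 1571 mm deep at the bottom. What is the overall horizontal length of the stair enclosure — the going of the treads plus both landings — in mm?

6303 mm

At most 195 each: 2790/195 = 14.31, giving 15 risers.
R = 2790 ÷ 15 = 186 mm.
Tread T = 621 − 2 × 186 = 249 mm (≥ 235 mm).
Treads = 15 − 1 = 14; going = 14 × 249 = 3486 mm.
Enclosure = 3486 + 1246 + 1571 = 6303 mm.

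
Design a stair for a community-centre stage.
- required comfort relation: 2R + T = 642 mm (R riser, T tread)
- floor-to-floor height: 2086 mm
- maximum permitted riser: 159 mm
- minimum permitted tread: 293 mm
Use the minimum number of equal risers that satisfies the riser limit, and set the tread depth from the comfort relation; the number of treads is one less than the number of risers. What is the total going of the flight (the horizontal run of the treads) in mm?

⌈2086/159⌉ = 14 risers.
R = 2086 ÷ 14 = 149 mm.
From 2R + T = 642: T = 642 − 298 = 344 mm.
Treads = 14 − 1 = 13; going = 13 × 344 = 4472 mm.

4472 mm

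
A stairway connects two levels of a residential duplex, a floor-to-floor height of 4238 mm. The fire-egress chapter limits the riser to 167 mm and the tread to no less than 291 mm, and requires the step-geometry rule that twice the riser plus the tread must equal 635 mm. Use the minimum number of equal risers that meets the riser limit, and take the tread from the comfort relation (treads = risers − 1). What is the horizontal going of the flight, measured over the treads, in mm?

7725 mm

At most 167 each: 4238/167 = 25.38, giving 26 risers.
Each riser is 4238/26 = 163 mm (≤ 167 mm).
T = 635 − 2·163 = 309 mm, which satisfies the 291 mm minimum.
Going = (26 − 1) × 309 = 7725 mm.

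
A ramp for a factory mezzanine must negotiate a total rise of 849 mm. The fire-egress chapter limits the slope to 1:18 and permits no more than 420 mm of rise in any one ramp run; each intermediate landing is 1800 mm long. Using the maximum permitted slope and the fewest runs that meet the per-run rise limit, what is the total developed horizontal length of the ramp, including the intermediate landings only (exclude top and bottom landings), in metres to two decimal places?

849 / 420 = 2.021 → round up to 3 ramp runs. That means 2 intermediate landings.
Horizontal run for 849 mm of rise at 1:18 is 849 × 18 = 15282 mm.
Intermediate landings: 2 × 1800 = 3600 mm.
Total developed length = 15282 + 3600 = 18882 mm.
= 18.88 m.

18.88 m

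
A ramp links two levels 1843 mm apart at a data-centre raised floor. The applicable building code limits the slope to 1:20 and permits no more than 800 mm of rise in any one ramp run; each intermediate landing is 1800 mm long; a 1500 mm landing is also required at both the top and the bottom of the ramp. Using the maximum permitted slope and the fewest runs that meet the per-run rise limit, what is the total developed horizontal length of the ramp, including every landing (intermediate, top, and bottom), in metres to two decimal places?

43.46 m

1843 / 800 = 2.30, so 3 ramp runs are needed. That means 2 intermediate landings.
Ramp run (horizontal) at 1:20: 1843 × 20 = 36860 mm.
Intermediate landings: 2 × 1800 = 3600 mm.
Top and bottom landings: 2 × 1500 = 3000 mm.
Total = 36860 + 3600 + 3000 = 43460 mm.
= 43.46 m.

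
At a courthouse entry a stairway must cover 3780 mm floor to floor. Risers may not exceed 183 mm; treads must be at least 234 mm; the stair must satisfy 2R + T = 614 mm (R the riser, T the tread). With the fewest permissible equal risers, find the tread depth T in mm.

3780 / 183 = 20.656 → round up to 21 risers.
Each riser is 3780/21 = 180 mm (≤ 183 mm).
Tread T = 614 − 2 × 180 = 254 mm (≥ 234 mm).

254 mm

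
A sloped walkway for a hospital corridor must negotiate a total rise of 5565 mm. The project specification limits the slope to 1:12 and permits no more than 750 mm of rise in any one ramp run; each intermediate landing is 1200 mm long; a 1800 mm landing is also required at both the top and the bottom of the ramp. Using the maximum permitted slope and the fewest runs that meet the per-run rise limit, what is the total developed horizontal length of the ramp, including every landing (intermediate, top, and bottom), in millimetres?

78780 mm

5565 / 750 = 7.42, so 8 ramp runs are needed. That means 7 intermediate landings.
Horizontal run for 5565 mm of rise at 1:12 is 5565 × 12 = 66780 mm.
7 intermediate landings contribute 7 × 1200 = 8400 mm.
Top and bottom landings: 2 × 1800 = 3600 mm.
Total = 66780 + 8400 + 3600 = 78780 mm.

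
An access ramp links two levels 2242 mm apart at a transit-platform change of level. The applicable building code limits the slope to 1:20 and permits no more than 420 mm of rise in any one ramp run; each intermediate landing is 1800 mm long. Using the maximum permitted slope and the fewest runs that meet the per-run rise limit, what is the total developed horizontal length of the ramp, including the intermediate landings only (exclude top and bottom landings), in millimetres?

⌈2242/420⌉ = 6 ramp runs. That means 5 intermediate landings.
Ramp run (horizontal) at 1:20: 2242 × 20 = 44840 mm.
Intermediate landings: 5 × 1800 = 9000 mm.
Total developed length = 44840 + 9000 = 53840 mm.

53840 mm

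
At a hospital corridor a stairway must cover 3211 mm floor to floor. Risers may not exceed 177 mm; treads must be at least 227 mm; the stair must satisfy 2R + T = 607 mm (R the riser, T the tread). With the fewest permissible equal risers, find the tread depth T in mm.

269 mm

3211 / 177 = 18.141 → round up to 19 risers.
Riser R = 3211 / 19 = 169 mm, within the 177 mm limit.
Tread T = 607 − 2 × 169 = 269 mm (≥ 227 mm).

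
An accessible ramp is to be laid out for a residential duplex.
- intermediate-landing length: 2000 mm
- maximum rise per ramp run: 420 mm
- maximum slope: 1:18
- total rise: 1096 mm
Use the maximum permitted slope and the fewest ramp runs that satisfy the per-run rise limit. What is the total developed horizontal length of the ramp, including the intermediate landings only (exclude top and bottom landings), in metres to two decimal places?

23.73 m

1096 / 420 = 2.610 → round up to 3 ramp runs. That means 2 intermediate landings.
Ramp run (horizontal) at 1:18: 1096 × 18 = 19728 mm.
2 intermediate landings contribute 2 × 2000 = 4000 mm.
Total developed length = 19728 + 4000 = 23728 mm.
= 23.73 m.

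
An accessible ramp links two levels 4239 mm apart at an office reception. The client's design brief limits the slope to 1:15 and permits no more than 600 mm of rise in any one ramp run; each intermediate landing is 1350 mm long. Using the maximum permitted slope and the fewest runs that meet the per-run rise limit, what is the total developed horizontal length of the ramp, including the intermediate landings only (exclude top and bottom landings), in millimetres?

⌈4239/600⌉ = 8 ramp runs. That means 7 intermediate landings.
Horizontal run for 4239 mm of rise at 1:15 is 4239 × 15 = 63585 mm.
Intermediate landings: 7 × 1350 = 9450 mm.
Total developed length = 63585 + 9450 = 73035 mm.

73035 mm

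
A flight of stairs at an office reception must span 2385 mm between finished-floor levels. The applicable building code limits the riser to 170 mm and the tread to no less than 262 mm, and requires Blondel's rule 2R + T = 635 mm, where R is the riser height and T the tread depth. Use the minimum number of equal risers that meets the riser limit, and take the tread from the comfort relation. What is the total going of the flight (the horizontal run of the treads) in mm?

4438 mm

⌈2385/170⌉ = 15 risers.
R = 2385 ÷ 15 = 159 mm.
From 2R + T = 635: T = 635 − 318 = 317 mm.
15 risers give 14 treads; going = 14 × 317 = 4438 mm.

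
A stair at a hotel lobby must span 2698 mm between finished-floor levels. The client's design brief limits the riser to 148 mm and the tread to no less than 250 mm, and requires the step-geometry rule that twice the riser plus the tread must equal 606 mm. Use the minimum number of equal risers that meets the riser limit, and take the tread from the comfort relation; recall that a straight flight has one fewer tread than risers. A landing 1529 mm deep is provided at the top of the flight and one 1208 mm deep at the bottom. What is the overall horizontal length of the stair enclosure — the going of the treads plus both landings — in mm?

2698 / 148 = 18.23, so 19 risers are needed.
Each riser is 2698/19 = 142 mm (≤ 148 mm).
Tread T = 606 − 2 × 142 = 322 mm (≥ 250 mm).
19 risers give 18 treads; going = 18 × 322 = 5796 mm.
Add landings: 5796 + 1529 + 1208 = 8533 mm.

8533 mm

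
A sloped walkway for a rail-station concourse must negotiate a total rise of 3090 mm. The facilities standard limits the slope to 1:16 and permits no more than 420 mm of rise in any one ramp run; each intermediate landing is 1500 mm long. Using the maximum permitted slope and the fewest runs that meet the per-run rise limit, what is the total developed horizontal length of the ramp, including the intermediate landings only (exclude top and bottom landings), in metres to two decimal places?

59.94 m

3090 / 420 = 7.36, so 8 ramp runs are needed. That means 7 intermediate landings.
Horizontal run for 3090 mm of rise at 1:16 is 3090 × 16 = 49440 mm.
7 intermediate landings contribute 7 × 1500 = 10500 mm.
Total developed length = 49440 + 10500 = 59940 mm.
= 59.94 m.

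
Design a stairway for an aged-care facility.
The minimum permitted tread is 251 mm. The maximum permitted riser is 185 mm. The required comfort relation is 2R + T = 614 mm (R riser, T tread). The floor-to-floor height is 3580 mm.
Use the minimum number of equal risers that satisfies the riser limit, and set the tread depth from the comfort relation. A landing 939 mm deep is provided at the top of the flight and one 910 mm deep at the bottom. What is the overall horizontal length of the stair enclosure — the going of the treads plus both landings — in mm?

6713 mm

3580 / 185 = 19.35, so 20 risers are needed.
Riser R = 3580 / 20 = 179 mm, within the 185 mm limit.
From 2R + T = 614: T = 614 − 358 = 256 mm.
20 risers give 19 treads; going = 19 × 256 = 4864 mm.
Add landings: 4864 + 939 + 910 = 6713 mm.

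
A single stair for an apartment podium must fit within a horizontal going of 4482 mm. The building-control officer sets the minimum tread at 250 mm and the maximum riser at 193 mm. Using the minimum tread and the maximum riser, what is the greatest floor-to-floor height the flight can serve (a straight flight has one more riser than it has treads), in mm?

3474 mm

Treads that fit: ⌊4482 / 250⌋ = 17.
Risers = treads + 1 = 18.
Maximum height = 18 × 193 = 3474 mm.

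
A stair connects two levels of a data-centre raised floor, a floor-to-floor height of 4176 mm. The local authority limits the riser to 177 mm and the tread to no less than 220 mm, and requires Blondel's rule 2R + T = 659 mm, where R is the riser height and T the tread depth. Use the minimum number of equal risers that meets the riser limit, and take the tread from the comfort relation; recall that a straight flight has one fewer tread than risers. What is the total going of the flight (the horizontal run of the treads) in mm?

7153 mm

4176 / 177 = 23.59, so 24 risers are needed.
Riser R = 4176 / 24 = 174 mm, within the 177 mm limit.
Tread T = 659 − 2 × 174 = 311 mm (≥ 220 mm).
24 risers give 23 treads; going = 23 × 311 = 7153 mm.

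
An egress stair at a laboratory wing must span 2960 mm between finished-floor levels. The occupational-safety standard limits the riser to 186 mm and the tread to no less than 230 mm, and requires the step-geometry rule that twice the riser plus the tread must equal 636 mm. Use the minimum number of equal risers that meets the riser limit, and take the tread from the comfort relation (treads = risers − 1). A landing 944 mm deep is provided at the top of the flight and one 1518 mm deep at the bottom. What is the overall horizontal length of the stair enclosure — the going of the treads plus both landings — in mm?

6452 mm

2960 / 186 = 15.91, so 16 risers are needed.
Each riser is 2960/16 = 185 mm (≤ 186 mm).
From 2R + T = 636: T = 636 − 370 = 266 mm.
16 risers give 15 treads; going = 15 × 266 = 3990 mm.
Enclosure = 3990 + 944 + 1518 = 6452 mm.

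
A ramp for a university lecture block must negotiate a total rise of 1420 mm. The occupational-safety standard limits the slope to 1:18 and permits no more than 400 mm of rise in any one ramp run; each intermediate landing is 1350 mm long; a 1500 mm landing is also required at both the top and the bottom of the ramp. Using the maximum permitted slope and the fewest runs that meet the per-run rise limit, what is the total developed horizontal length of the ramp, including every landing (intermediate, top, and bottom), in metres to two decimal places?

32.61 m

1420 / 400 = 3.55, so 4 ramp runs are needed. That means 3 intermediate landings.
Horizontal run for 1420 mm of rise at 1:18 is 1420 × 18 = 25560 mm.
Intermediate landings: 3 × 1350 = 4050 mm.
Top and bottom landings: 2 × 1500 = 3000 mm.
Total = 25560 + 4050 + 3000 = 32610 mm.
= 32.61 m.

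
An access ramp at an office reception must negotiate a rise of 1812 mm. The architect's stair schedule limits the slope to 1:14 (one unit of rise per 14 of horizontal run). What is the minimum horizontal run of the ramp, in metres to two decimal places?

25.37 m

At 1:14 the run is 14 × 1812 = 25368 mm.
25368 mm = 25.37 m.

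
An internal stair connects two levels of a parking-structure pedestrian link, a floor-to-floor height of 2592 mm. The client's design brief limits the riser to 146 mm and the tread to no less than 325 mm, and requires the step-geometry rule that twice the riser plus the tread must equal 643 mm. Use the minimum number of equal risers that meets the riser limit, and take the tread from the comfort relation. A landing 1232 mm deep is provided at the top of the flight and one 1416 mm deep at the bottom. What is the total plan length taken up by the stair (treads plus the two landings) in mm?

8683 mm

2592 / 146 = 17.753 → round up to 18 risers.
Riser R = 2592 / 18 = 144 mm, within the 146 mm limit.
T = 643 − 2·144 = 355 mm, which satisfies the 325 mm minimum.
18 risers give 17 treads; going = 17 × 355 = 6035 mm.
Enclosure = 6035 + 1232 + 1416 = 8683 mm.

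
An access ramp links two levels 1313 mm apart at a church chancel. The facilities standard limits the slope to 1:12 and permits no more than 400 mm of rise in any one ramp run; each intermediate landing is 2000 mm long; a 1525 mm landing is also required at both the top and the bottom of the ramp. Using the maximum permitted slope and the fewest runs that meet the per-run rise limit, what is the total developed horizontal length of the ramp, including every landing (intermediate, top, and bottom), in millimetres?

⌈1313/400⌉ = 4 ramp runs. That means 3 intermediate landings.
Horizontal run for 1313 mm of rise at 1:12 is 1313 × 12 = 15756 mm.
3 intermediate landings contribute 3 × 2000 = 6000 mm.
Top and bottom landings: 2 × 1525 = 3050 mm.
Total = 15756 + 6000 + 3050 = 24806 mm.

24806 mm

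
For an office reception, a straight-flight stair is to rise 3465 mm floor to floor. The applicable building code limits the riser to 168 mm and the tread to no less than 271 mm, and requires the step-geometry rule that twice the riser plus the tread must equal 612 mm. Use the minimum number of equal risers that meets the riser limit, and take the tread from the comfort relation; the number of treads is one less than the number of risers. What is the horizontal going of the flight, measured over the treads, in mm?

At most 168 each: 3465/168 = 20.62, giving 21 risers.
Riser R = 3465 / 21 = 165 mm, within the 168 mm limit.
T = 612 − 2·165 = 282 mm, which satisfies the 271 mm minimum.
Treads = 21 − 1 = 20; going = 20 × 282 = 5640 mm.

5640 mm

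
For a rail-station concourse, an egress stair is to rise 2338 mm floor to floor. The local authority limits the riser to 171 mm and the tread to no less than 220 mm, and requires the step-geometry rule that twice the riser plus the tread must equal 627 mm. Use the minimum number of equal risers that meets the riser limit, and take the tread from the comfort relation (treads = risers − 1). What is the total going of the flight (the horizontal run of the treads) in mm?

3809 mm

2338 / 171 = 13.673 → round up to 14 risers.
Each riser is 2338/14 = 167 mm (≤ 171 mm).
From 2R + T = 627: T = 627 − 334 = 293 mm.
Going = (14 − 1) × 293 = 3809 mm.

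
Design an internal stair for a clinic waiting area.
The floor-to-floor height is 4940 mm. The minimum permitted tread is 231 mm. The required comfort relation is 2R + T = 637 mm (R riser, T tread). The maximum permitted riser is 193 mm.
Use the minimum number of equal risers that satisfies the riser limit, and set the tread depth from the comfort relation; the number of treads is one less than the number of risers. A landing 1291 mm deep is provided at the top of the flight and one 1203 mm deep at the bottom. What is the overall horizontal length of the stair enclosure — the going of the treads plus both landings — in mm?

8919 mm

⌈4940/193⌉ = 26 risers.
R = 4940 ÷ 26 = 190 mm.
From 2R + T = 637: T = 637 − 380 = 257 mm.
Going = (26 − 1) × 257 = 6425 mm.
Add landings: 6425 + 1291 + 1203 = 8919 mm.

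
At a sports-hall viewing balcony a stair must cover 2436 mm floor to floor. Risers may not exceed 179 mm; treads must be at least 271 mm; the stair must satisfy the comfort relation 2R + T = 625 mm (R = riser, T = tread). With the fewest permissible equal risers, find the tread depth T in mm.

2436 / 179 = 13.609 → round up to 14 risers.
R = 2436 ÷ 14 = 174 mm.
Tread T = 625 − 2 × 174 = 277 mm (≥ 271 mm).

277 mm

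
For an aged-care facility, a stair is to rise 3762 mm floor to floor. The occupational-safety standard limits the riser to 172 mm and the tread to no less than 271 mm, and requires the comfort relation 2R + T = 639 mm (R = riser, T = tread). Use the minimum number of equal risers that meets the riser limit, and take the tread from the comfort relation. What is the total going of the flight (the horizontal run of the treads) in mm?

6237 mm

At most 172 each: 3762/172 = 21.87, giving 22 risers.
Each riser is 3762/22 = 171 mm (≤ 172 mm).
T = 639 − 2·171 = 297 mm, which satisfies the 271 mm minimum.
22 risers give 21 treads; going = 21 × 297 = 6237 mm.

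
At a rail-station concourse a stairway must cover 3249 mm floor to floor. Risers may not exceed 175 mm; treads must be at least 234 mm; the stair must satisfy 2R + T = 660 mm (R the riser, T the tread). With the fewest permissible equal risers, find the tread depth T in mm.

At most 175 each: 3249/175 = 18.57, giving 19 risers.
R = 3249 ÷ 19 = 171 mm.
Tread T = 660 − 2 × 171 = 318 mm (≥ 234 mm).

318 mm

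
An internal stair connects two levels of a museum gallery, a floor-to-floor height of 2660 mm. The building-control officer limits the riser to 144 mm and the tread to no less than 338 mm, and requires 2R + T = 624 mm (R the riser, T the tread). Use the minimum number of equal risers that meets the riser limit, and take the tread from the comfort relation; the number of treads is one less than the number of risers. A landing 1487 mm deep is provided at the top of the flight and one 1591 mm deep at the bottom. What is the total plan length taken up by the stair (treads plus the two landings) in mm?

9270 mm

⌈2660/144⌉ = 19 risers.
Riser R = 2660 / 19 = 140 mm, within the 144 mm limit.
From 2R + T = 624: T = 624 − 280 = 344 mm.
Going = (19 − 1) × 344 = 6192 mm.
Enclosure = 6192 + 1487 + 1591 = 9270 mm.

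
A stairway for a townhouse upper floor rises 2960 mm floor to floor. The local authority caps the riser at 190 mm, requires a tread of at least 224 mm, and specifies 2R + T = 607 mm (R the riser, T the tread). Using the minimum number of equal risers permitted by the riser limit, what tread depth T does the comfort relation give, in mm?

237 mm

⌈2960/190⌉ = 16 risers.
R = 2960 ÷ 16 = 185 mm.
Tread T = 607 − 2 × 185 = 237 mm (≥ 224 mm).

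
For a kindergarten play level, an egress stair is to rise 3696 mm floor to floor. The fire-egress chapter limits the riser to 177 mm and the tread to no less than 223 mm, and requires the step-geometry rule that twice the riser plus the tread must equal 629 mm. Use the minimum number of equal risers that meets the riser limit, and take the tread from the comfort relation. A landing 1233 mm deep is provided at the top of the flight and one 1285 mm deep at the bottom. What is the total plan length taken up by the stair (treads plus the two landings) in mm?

At most 177 each: 3696/177 = 20.88, giving 21 risers.
R = 3696 ÷ 21 = 176 mm.
From 2R + T = 629: T = 629 − 352 = 277 mm.
21 risers give 20 treads; going = 20 × 277 = 5540 mm.
Enclosure = 5540 + 1233 + 1285 = 8058 mm.

8058 mm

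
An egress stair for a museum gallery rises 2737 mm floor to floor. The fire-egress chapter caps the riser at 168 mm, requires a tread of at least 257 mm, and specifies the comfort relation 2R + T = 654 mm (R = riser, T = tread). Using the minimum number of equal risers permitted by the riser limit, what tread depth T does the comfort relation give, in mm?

332 mm

⌈2737/168⌉ = 17 risers.
R = 2737 ÷ 17 = 161 mm.
T = 654 − 2·161 = 332 mm, which satisfies the 257 mm minimum.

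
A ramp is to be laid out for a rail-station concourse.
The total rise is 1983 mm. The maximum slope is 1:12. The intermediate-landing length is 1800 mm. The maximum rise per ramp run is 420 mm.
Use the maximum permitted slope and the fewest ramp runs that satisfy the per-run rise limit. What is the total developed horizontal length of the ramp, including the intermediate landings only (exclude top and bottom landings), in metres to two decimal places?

31.00 m

⌈1983/420⌉ = 5 ramp runs. That means 4 intermediate landings.
Ramp run (horizontal) at 1:12: 1983 × 12 = 23796 mm.
Intermediate landings: 4 × 1800 = 7200 mm.
Developed length = 23796 + 7200 = 30996 mm.
= 31.00 m.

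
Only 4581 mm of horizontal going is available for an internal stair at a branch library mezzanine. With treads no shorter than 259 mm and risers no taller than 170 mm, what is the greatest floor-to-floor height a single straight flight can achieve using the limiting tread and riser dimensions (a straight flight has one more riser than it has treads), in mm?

4581 / 259 = 17.69, so 17 treads fit.
Risers = treads + 1 = 18.
Maximum height = 18 × 170 = 3060 mm.

3060 mm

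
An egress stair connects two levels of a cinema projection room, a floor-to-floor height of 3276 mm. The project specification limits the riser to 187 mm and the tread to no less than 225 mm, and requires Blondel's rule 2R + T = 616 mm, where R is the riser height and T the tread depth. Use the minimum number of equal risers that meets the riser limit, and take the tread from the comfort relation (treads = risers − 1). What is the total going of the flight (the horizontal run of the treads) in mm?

At most 187 each: 3276/187 = 17.52, giving 18 risers.
Riser R = 3276 / 18 = 182 mm, within the 187 mm limit.
T = 616 − 2·182 = 252 mm, which satisfies the 225 mm minimum.
18 risers give 17 treads; going = 17 × 252 = 4284 mm.

4284 mm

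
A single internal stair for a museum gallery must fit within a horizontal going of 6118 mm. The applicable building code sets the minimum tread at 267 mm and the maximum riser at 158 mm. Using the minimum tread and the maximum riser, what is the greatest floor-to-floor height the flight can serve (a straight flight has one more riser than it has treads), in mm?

3634 mm

Treads that fit: ⌊6118 / 267⌋ = 22.
Risers = treads + 1 = 23.
Maximum height = 23 × 158 = 3634 mm.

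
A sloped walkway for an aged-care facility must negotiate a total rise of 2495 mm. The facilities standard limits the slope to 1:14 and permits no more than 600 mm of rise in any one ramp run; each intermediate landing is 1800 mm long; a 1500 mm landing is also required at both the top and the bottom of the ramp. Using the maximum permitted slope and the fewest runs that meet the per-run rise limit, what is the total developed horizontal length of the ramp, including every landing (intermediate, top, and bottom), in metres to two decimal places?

⌈2495/600⌉ = 5 ramp runs. That means 4 intermediate landings.
Ramp run (horizontal) at 1:14: 2495 × 14 = 34930 mm.
Intermediate landings: 4 × 1800 = 7200 mm.
Top and bottom landings: 2 × 1500 = 3000 mm.
Total = 34930 + 7200 + 3000 = 45130 mm.
= 45.13 m.

45.13 m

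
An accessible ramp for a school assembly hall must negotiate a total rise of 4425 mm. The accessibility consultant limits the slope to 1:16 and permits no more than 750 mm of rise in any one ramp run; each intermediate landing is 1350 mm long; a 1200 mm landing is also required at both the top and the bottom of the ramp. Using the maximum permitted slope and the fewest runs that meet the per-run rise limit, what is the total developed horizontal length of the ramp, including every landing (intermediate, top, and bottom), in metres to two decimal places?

⌈4425/750⌉ = 6 ramp runs. That means 5 intermediate landings.
Ramp run (horizontal) at 1:16: 4425 × 16 = 70800 mm.
5 intermediate landings contribute 5 × 1350 = 6750 mm.
Top and bottom landings: 2 × 1200 = 2400 mm.
Total = 70800 + 6750 + 2400 = 79950 mm.
= 79.95 m.

79.95 m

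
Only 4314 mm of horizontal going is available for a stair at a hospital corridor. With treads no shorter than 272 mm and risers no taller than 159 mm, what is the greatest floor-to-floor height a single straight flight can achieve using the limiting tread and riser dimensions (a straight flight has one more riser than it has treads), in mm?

2544 mm

4314 / 272 = 15.86, so 15 treads fit.
Risers = treads + 1 = 16.
Maximum height = 16 × 159 = 2544 mm.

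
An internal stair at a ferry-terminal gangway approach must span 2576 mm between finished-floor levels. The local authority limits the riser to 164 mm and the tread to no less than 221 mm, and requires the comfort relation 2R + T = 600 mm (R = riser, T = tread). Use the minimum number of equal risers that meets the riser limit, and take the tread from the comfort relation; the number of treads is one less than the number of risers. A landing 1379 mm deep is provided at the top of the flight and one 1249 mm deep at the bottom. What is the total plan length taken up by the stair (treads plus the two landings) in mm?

2576 / 164 = 15.707 → round up to 16 risers.
Each riser is 2576/16 = 161 mm (≤ 164 mm).
T = 600 − 2·161 = 278 mm, which satisfies the 221 mm minimum.
Treads = 16 − 1 = 15; going = 15 × 278 = 4170 mm.
Add landings: 4170 + 1379 + 1249 = 6798 mm.

6798 mm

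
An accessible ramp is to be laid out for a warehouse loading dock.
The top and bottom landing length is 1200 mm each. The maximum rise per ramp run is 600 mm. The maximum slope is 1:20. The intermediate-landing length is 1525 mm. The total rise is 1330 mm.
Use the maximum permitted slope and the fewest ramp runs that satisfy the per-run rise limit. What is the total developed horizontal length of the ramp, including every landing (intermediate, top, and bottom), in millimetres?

⌈1330/600⌉ = 3 ramp runs. That means 2 intermediate landings.
Ramp run (horizontal) at 1:20: 1330 × 20 = 26600 mm.
Intermediate landings: 2 × 1525 = 3050 mm.
Top and bottom landings: 2 × 1200 = 2400 mm.
Total = 26600 + 3050 + 2400 = 32050 mm.

32050 mm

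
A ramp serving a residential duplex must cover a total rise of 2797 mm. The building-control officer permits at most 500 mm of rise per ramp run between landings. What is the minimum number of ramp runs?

⌈2797/500⌉ = 6 ramp runs.

6 runs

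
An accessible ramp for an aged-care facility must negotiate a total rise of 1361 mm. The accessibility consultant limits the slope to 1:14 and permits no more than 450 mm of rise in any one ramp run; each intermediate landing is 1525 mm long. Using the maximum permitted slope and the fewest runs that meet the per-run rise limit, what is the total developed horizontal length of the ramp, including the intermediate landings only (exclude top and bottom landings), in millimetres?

1361 / 450 = 3.024 → round up to 4 ramp runs. That means 3 intermediate landings.
Horizontal run for 1361 mm of rise at 1:14 is 1361 × 14 = 19054 mm.
Intermediate landings: 3 × 1525 = 4575 mm.
Developed length = 19054 + 4575 = 23629 mm.

23629 mm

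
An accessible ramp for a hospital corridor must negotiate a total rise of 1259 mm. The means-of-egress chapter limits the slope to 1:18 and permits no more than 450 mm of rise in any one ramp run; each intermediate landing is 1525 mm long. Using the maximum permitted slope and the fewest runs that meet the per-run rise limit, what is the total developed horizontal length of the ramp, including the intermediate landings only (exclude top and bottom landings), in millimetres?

At most 450 each: 1259/450 = 2.80, giving 3 ramp runs. That means 2 intermediate landings.
Horizontal run for 1259 mm of rise at 1:18 is 1259 × 18 = 22662 mm.
2 intermediate landings contribute 2 × 1525 = 3050 mm.
Total developed length = 22662 + 3050 = 25712 mm.

25712 mm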